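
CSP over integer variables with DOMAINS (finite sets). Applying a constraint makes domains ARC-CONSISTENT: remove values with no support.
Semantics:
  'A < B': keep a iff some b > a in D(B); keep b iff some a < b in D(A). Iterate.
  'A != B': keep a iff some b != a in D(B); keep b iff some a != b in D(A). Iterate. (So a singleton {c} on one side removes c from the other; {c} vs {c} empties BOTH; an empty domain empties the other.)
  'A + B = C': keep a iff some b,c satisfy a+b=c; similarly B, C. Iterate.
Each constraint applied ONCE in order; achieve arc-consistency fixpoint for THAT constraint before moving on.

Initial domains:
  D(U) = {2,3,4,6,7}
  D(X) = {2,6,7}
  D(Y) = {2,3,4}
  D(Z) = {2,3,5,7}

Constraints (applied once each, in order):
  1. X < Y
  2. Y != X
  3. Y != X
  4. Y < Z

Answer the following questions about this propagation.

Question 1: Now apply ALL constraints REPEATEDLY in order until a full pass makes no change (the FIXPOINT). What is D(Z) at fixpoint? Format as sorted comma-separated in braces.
Answer: {5,7}

Derivation:
pass 0 (initial): D(Z)={2,3,5,7}
pass 1: X {2,6,7}->{2}; Y {2,3,4}->{3,4}; Z {2,3,5,7}->{5,7}
pass 2: no change
Fixpoint after 2 passes: D(Z) = {5,7}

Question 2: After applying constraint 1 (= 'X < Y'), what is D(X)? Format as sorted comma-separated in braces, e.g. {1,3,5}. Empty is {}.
Answer: {2}

Derivation:
Constraint 1 (X < Y) on D(X)={2,6,7} D(Y)={2,3,4}: X {2,6,7}->{2}; Y {2,3,4}->{3,4}
So after constraint 1: D(X) = {2}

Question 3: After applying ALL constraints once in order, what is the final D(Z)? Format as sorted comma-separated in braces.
Answer: {5,7}

Derivation:
Constraint 1 (X < Y) on D(X)={2,6,7} D(Y)={2,3,4}: X {2,6,7}->{2}; Y {2,3,4}->{3,4}
Constraint 2 (Y != X) on D(Y)={3,4} D(X)={2}: no change
Constraint 3 (Y != X) on D(Y)={3,4} D(X)={2}: no change
Constraint 4 (Y < Z) on D(Y)={3,4} D(Z)={2,3,5,7}: Z {2,3,5,7}->{5,7}
So after all 4 constraints: D(Z) = {5,7}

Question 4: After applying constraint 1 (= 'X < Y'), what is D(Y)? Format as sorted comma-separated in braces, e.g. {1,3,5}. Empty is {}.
Constraint 1 (X < Y) on D(X)={2,6,7} D(Y)={2,3,4}: X {2,6,7}->{2}; Y {2,3,4}->{3,4}
So after constraint 1: D(Y) = {3,4}

Answer: {3,4}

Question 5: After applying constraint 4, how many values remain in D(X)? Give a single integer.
Constraint 1 (X < Y) on D(X)={2,6,7} D(Y)={2,3,4}: X {2,6,7}->{2}; Y {2,3,4}->{3,4}
Constraint 2 (Y != X) on D(Y)={3,4} D(X)={2}: no change
Constraint 3 (Y != X) on D(Y)={3,4} D(X)={2}: no change
Constraint 4 (Y < Z) on D(Y)={3,4} D(Z)={2,3,5,7}: Z {2,3,5,7}->{5,7}
So after constraint 4: D(X)={2}, size = 1

Answer: 1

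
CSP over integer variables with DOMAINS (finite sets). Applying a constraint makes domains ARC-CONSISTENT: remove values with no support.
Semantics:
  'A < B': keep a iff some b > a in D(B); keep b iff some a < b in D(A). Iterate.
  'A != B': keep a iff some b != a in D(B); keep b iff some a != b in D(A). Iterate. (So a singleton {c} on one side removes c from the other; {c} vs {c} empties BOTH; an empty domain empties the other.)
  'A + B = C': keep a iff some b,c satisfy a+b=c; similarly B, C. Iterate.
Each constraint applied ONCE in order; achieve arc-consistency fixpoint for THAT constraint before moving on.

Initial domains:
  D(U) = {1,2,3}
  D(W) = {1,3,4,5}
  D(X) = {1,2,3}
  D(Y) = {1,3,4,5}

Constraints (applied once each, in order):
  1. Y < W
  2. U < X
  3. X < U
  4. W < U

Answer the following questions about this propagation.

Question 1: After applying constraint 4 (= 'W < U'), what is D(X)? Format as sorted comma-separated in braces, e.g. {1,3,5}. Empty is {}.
Answer: {}

Derivation:
Constraint 1 (Y < W) on D(Y)={1,3,4,5} D(W)={1,3,4,5}: Y {1,3,4,5}->{1,3,4}; W {1,3,4,5}->{3,4,5}
Constraint 2 (U < X) on D(U)={1,2,3} D(X)={1,2,3}: U {1,2,3}->{1,2}; X {1,2,3}->{2,3}
Constraint 3 (X < U) on D(X)={2,3} D(U)={1,2}: X {2,3}->{}; U {1,2}->{}
Constraint 4 (W < U) on D(W)={3,4,5} D(U)={}: W {3,4,5}->{}
So after constraint 4: D(X) = {}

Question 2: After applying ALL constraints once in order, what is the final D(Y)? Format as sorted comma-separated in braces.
Constraint 1 (Y < W) on D(Y)={1,3,4,5} D(W)={1,3,4,5}: Y {1,3,4,5}->{1,3,4}; W {1,3,4,5}->{3,4,5}
Constraint 2 (U < X) on D(U)={1,2,3} D(X)={1,2,3}: U {1,2,3}->{1,2}; X {1,2,3}->{2,3}
Constraint 3 (X < U) on D(X)={2,3} D(U)={1,2}: X {2,3}->{}; U {1,2}->{}
Constraint 4 (W < U) on D(W)={3,4,5} D(U)={}: W {3,4,5}->{}
So after all 4 constraints: D(Y) = {1,3,4}

Answer: {1,3,4}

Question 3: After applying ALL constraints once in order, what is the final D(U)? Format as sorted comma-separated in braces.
Answer: {}

Derivation:
Constraint 1 (Y < W) on D(Y)={1,3,4,5} D(W)={1,3,4,5}: Y {1,3,4,5}->{1,3,4}; W {1,3,4,5}->{3,4,5}
Constraint 2 (U < X) on D(U)={1,2,3} D(X)={1,2,3}: U {1,2,3}->{1,2}; X {1,2,3}->{2,3}
Constraint 3 (X < U) on D(X)={2,3} D(U)={1,2}: X {2,3}->{}; U {1,2}->{}
Constraint 4 (W < U) on D(W)={3,4,5} D(U)={}: W {3,4,5}->{}
So after all 4 constraints: D(U) = {}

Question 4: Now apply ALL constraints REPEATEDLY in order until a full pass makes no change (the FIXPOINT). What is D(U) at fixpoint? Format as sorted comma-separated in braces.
Answer: {}

Derivation:
pass 0 (initial): D(U)={1,2,3}
pass 1: U {1,2,3}->{}; W {1,3,4,5}->{}; X {1,2,3}->{}; Y {1,3,4,5}->{1,3,4}
pass 2: Y {1,3,4}->{}
pass 3: no change
Fixpoint after 3 passes: D(U) = {}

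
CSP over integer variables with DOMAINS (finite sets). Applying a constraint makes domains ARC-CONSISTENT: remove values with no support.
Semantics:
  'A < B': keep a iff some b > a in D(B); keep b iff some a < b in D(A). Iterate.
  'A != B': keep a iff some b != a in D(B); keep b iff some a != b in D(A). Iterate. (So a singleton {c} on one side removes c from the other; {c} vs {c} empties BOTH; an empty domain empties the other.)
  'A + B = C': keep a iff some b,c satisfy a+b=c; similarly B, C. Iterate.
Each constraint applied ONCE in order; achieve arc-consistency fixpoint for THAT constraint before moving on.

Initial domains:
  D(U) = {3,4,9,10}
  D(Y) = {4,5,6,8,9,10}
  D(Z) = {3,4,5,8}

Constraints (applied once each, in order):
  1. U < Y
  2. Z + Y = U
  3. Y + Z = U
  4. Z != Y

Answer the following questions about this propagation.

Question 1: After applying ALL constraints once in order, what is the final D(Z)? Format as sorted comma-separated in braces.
Answer: {3,4,5}

Derivation:
Constraint 1 (U < Y) on D(U)={3,4,9,10} D(Y)={4,5,6,8,9,10}: U {3,4,9,10}->{3,4,9}
Constraint 2 (Z + Y = U) on D(Z)={3,4,5,8} D(Y)={4,5,6,8,9,10} D(U)={3,4,9}: Z {3,4,5,8}->{3,4,5}; Y {4,5,6,8,9,10}->{4,5,6}; U {3,4,9}->{9}
Constraint 3 (Y + Z = U) on D(Y)={4,5,6} D(Z)={3,4,5} D(U)={9}: no change
Constraint 4 (Z != Y) on D(Z)={3,4,5} D(Y)={4,5,6}: no change
So after all 4 constraints: D(Z) = {3,4,5}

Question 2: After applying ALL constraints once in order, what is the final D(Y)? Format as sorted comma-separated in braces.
Answer: {4,5,6}

Derivation:
Constraint 1 (U < Y) on D(U)={3,4,9,10} D(Y)={4,5,6,8,9,10}: U {3,4,9,10}->{3,4,9}
Constraint 2 (Z + Y = U) on D(Z)={3,4,5,8} D(Y)={4,5,6,8,9,10} D(U)={3,4,9}: Z {3,4,5,8}->{3,4,5}; Y {4,5,6,8,9,10}->{4,5,6}; U {3,4,9}->{9}
Constraint 3 (Y + Z = U) on D(Y)={4,5,6} D(Z)={3,4,5} D(U)={9}: no change
Constraint 4 (Z != Y) on D(Z)={3,4,5} D(Y)={4,5,6}: no change
So after all 4 constraints: D(Y) = {4,5,6}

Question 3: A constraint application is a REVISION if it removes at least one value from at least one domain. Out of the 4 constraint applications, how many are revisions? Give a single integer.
Constraint 1 (U < Y) on D(U)={3,4,9,10} D(Y)={4,5,6,8,9,10}: U {3,4,9,10}->{3,4,9} => REVISION
Constraint 2 (Z + Y = U) on D(Z)={3,4,5,8} D(Y)={4,5,6,8,9,10} D(U)={3,4,9}: Z {3,4,5,8}->{3,4,5}; Y {4,5,6,8,9,10}->{4,5,6}; U {3,4,9}->{9} => REVISION
Constraint 3 (Y + Z = U) on D(Y)={4,5,6} D(Z)={3,4,5} D(U)={9}: no change => not a revision
Constraint 4 (Z != Y) on D(Z)={3,4,5} D(Y)={4,5,6}: no change => not a revision
Total revisions = 2

Answer: 2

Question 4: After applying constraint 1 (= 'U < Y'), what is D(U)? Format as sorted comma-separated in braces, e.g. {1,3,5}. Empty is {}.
Constraint 1 (U < Y) on D(U)={3,4,9,10} D(Y)={4,5,6,8,9,10}: U {3,4,9,10}->{3,4,9}
So after constraint 1: D(U) = {3,4,9}

Answer: {3,4,9}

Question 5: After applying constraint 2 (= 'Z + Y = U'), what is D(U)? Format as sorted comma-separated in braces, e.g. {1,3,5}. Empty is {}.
Answer: {9}

Derivation:
Constraint 1 (U < Y) on D(U)={3,4,9,10} D(Y)={4,5,6,8,9,10}: U {3,4,9,10}->{3,4,9}
Constraint 2 (Z + Y = U) on D(Z)={3,4,5,8} D(Y)={4,5,6,8,9,10} D(U)={3,4,9}: Z {3,4,5,8}->{3,4,5}; Y {4,5,6,8,9,10}->{4,5,6}; U {3,4,9}->{9}
So after constraint 2: D(U) = {9}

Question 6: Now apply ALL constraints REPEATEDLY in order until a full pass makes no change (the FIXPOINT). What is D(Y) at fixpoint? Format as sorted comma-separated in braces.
Answer: {}

Derivation:
pass 0 (initial): D(Y)={4,5,6,8,9,10}
pass 1: U {3,4,9,10}->{9}; Y {4,5,6,8,9,10}->{4,5,6}; Z {3,4,5,8}->{3,4,5}
pass 2: U {9}->{}; Y {4,5,6}->{}; Z {3,4,5}->{}
pass 3: no change
Fixpoint after 3 passes: D(Y) = {}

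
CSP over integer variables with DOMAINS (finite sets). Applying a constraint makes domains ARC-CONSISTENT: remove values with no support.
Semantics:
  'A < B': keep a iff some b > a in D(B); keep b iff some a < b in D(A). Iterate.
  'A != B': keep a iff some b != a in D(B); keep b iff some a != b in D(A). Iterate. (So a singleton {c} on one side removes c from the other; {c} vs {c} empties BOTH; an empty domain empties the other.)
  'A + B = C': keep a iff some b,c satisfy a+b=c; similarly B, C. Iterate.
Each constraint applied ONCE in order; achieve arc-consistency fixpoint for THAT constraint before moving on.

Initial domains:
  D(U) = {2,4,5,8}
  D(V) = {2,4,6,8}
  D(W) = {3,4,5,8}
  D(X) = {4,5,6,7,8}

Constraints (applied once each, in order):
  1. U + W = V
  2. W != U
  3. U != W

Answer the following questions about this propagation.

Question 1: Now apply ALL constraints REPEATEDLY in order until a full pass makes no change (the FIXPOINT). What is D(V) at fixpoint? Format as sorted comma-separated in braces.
pass 0 (initial): D(V)={2,4,6,8}
pass 1: U {2,4,5,8}->{2,4,5}; V {2,4,6,8}->{6,8}; W {3,4,5,8}->{3,4}
pass 2: no change
Fixpoint after 2 passes: D(V) = {6,8}

Answer: {6,8}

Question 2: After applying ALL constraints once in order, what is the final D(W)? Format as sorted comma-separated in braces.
Answer: {3,4}

Derivation:
Constraint 1 (U + W = V) on D(U)={2,4,5,8} D(W)={3,4,5,8} D(V)={2,4,6,8}: U {2,4,5,8}->{2,4,5}; W {3,4,5,8}->{3,4}; V {2,4,6,8}->{6,8}
Constraint 2 (W != U) on D(W)={3,4} D(U)={2,4,5}: no change
Constraint 3 (U != W) on D(U)={2,4,5} D(W)={3,4}: no change
So after all 3 constraints: D(W) = {3,4}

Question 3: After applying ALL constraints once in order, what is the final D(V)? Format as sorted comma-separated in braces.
Constraint 1 (U + W = V) on D(U)={2,4,5,8} D(W)={3,4,5,8} D(V)={2,4,6,8}: U {2,4,5,8}->{2,4,5}; W {3,4,5,8}->{3,4}; V {2,4,6,8}->{6,8}
Constraint 2 (W != U) on D(W)={3,4} D(U)={2,4,5}: no change
Constraint 3 (U != W) on D(U)={2,4,5} D(W)={3,4}: no change
So after all 3 constraints: D(V) = {6,8}

Answer: {6,8}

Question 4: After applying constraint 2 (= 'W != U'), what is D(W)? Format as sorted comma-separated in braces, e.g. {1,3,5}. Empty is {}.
Constraint 1 (U + W = V) on D(U)={2,4,5,8} D(W)={3,4,5,8} D(V)={2,4,6,8}: U {2,4,5,8}->{2,4,5}; W {3,4,5,8}->{3,4}; V {2,4,6,8}->{6,8}
Constraint 2 (W != U) on D(W)={3,4} D(U)={2,4,5}: no change
So after constraint 2: D(W) = {3,4}

Answer: {3,4}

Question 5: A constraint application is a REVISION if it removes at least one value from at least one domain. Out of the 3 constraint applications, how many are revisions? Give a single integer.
Answer: 1

Derivation:
Constraint 1 (U + W = V) on D(U)={2,4,5,8} D(W)={3,4,5,8} D(V)={2,4,6,8}: U {2,4,5,8}->{2,4,5}; W {3,4,5,8}->{3,4}; V {2,4,6,8}->{6,8} => REVISION
Constraint 2 (W != U) on D(W)={3,4} D(U)={2,4,5}: no change => not a revision
Constraint 3 (U != W) on D(U)={2,4,5} D(W)={3,4}: no change => not a revision
Total revisions = 1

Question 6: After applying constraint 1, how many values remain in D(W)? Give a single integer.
Answer: 2

Derivation:
Constraint 1 (U + W = V) on D(U)={2,4,5,8} D(W)={3,4,5,8} D(V)={2,4,6,8}: U {2,4,5,8}->{2,4,5}; W {3,4,5,8}->{3,4}; V {2,4,6,8}->{6,8}
So after constraint 1: D(W)={3,4}, size = 2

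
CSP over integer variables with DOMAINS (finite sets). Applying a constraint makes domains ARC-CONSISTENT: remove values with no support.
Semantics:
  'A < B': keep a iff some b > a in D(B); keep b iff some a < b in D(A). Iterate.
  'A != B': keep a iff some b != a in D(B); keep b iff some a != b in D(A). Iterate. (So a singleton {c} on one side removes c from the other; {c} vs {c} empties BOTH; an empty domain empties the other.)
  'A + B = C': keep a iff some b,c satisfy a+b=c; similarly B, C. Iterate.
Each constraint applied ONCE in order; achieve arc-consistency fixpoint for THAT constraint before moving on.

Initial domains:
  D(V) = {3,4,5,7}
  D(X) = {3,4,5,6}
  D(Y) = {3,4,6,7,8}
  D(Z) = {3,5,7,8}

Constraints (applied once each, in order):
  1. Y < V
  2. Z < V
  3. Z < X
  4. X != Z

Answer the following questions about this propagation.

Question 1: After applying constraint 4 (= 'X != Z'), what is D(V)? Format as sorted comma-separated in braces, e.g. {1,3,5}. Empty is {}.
Answer: {4,5,7}

Derivation:
Constraint 1 (Y < V) on D(Y)={3,4,6,7,8} D(V)={3,4,5,7}: Y {3,4,6,7,8}->{3,4,6}; V {3,4,5,7}->{4,5,7}
Constraint 2 (Z < V) on D(Z)={3,5,7,8} D(V)={4,5,7}: Z {3,5,7,8}->{3,5}
Constraint 3 (Z < X) on D(Z)={3,5} D(X)={3,4,5,6}: X {3,4,5,6}->{4,5,6}
Constraint 4 (X != Z) on D(X)={4,5,6} D(Z)={3,5}: no change
So after constraint 4: D(V) = {4,5,7}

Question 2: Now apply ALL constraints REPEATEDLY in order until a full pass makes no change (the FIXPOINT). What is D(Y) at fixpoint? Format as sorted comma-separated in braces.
Answer: {3,4,6}

Derivation:
pass 0 (initial): D(Y)={3,4,6,7,8}
pass 1: V {3,4,5,7}->{4,5,7}; X {3,4,5,6}->{4,5,6}; Y {3,4,6,7,8}->{3,4,6}; Z {3,5,7,8}->{3,5}
pass 2: no change
Fixpoint after 2 passes: D(Y) = {3,4,6}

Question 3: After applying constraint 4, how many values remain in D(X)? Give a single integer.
Answer: 3

Derivation:
Constraint 1 (Y < V) on D(Y)={3,4,6,7,8} D(V)={3,4,5,7}: Y {3,4,6,7,8}->{3,4,6}; V {3,4,5,7}->{4,5,7}
Constraint 2 (Z < V) on D(Z)={3,5,7,8} D(V)={4,5,7}: Z {3,5,7,8}->{3,5}
Constraint 3 (Z < X) on D(Z)={3,5} D(X)={3,4,5,6}: X {3,4,5,6}->{4,5,6}
Constraint 4 (X != Z) on D(X)={4,5,6} D(Z)={3,5}: no change
So after constraint 4: D(X)={4,5,6}, size = 3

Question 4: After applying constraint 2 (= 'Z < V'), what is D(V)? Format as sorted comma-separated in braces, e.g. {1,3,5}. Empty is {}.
Constraint 1 (Y < V) on D(Y)={3,4,6,7,8} D(V)={3,4,5,7}: Y {3,4,6,7,8}->{3,4,6}; V {3,4,5,7}->{4,5,7}
Constraint 2 (Z < V) on D(Z)={3,5,7,8} D(V)={4,5,7}: Z {3,5,7,8}->{3,5}
So after constraint 2: D(V) = {4,5,7}

Answer: {4,5,7}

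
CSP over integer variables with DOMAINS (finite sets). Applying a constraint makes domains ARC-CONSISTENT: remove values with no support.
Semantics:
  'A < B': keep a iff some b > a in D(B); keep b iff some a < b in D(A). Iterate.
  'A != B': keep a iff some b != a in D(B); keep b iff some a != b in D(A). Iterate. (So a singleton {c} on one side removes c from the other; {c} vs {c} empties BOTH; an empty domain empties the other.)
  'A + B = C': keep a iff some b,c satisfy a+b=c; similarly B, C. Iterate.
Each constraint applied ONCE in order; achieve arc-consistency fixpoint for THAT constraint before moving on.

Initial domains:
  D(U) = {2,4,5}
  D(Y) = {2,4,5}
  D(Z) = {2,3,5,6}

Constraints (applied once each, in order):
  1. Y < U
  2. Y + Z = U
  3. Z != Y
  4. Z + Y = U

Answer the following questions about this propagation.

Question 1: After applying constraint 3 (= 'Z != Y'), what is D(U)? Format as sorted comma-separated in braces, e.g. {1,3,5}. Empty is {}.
Answer: {4,5}

Derivation:
Constraint 1 (Y < U) on D(Y)={2,4,5} D(U)={2,4,5}: Y {2,4,5}->{2,4}; U {2,4,5}->{4,5}
Constraint 2 (Y + Z = U) on D(Y)={2,4} D(Z)={2,3,5,6} D(U)={4,5}: Y {2,4}->{2}; Z {2,3,5,6}->{2,3}
Constraint 3 (Z != Y) on D(Z)={2,3} D(Y)={2}: Z {2,3}->{3}
So after constraint 3: D(U) = {4,5}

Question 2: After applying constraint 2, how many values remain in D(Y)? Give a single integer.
Answer: 1

Derivation:
Constraint 1 (Y < U) on D(Y)={2,4,5} D(U)={2,4,5}: Y {2,4,5}->{2,4}; U {2,4,5}->{4,5}
Constraint 2 (Y + Z = U) on D(Y)={2,4} D(Z)={2,3,5,6} D(U)={4,5}: Y {2,4}->{2}; Z {2,3,5,6}->{2,3}
So after constraint 2: D(Y)={2}, size = 1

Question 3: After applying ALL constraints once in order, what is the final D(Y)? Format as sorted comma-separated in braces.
Answer: {2}

Derivation:
Constraint 1 (Y < U) on D(Y)={2,4,5} D(U)={2,4,5}: Y {2,4,5}->{2,4}; U {2,4,5}->{4,5}
Constraint 2 (Y + Z = U) on D(Y)={2,4} D(Z)={2,3,5,6} D(U)={4,5}: Y {2,4}->{2}; Z {2,3,5,6}->{2,3}
Constraint 3 (Z != Y) on D(Z)={2,3} D(Y)={2}: Z {2,3}->{3}
Constraint 4 (Z + Y = U) on D(Z)={3} D(Y)={2} D(U)={4,5}: U {4,5}->{5}
So after all 4 constraints: D(Y) = {2}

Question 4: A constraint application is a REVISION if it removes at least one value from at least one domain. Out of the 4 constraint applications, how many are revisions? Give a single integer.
Constraint 1 (Y < U) on D(Y)={2,4,5} D(U)={2,4,5}: Y {2,4,5}->{2,4}; U {2,4,5}->{4,5} => REVISION
Constraint 2 (Y + Z = U) on D(Y)={2,4} D(Z)={2,3,5,6} D(U)={4,5}: Y {2,4}->{2}; Z {2,3,5,6}->{2,3} => REVISION
Constraint 3 (Z != Y) on D(Z)={2,3} D(Y)={2}: Z {2,3}->{3} => REVISION
Constraint 4 (Z + Y = U) on D(Z)={3} D(Y)={2} D(U)={4,5}: U {4,5}->{5} => REVISION
Total revisions = 4

Answer: 4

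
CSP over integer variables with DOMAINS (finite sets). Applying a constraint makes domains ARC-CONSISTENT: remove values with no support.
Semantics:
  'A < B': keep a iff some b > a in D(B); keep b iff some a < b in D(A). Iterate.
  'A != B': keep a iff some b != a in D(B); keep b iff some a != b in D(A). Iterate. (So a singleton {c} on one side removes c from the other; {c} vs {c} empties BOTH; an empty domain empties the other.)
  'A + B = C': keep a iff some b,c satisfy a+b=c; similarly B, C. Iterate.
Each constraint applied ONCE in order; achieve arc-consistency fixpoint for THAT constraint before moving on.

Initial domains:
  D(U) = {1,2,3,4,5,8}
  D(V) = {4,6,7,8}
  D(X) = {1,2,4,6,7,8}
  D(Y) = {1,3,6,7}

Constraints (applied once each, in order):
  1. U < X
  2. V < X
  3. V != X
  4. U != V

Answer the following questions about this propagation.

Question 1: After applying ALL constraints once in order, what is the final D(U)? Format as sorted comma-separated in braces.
Answer: {1,2,3,4,5}

Derivation:
Constraint 1 (U < X) on D(U)={1,2,3,4,5,8} D(X)={1,2,4,6,7,8}: U {1,2,3,4,5,8}->{1,2,3,4,5}; X {1,2,4,6,7,8}->{2,4,6,7,8}
Constraint 2 (V < X) on D(V)={4,6,7,8} D(X)={2,4,6,7,8}: V {4,6,7,8}->{4,6,7}; X {2,4,6,7,8}->{6,7,8}
Constraint 3 (V != X) on D(V)={4,6,7} D(X)={6,7,8}: no change
Constraint 4 (U != V) on D(U)={1,2,3,4,5} D(V)={4,6,7}: no change
So after all 4 constraints: D(U) = {1,2,3,4,5}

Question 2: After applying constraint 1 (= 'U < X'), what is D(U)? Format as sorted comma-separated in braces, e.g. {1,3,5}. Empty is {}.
Answer: {1,2,3,4,5}

Derivation:
Constraint 1 (U < X) on D(U)={1,2,3,4,5,8} D(X)={1,2,4,6,7,8}: U {1,2,3,4,5,8}->{1,2,3,4,5}; X {1,2,4,6,7,8}->{2,4,6,7,8}
So after constraint 1: D(U) = {1,2,3,4,5}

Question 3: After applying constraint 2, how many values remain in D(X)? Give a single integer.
Answer: 3

Derivation:
Constraint 1 (U < X) on D(U)={1,2,3,4,5,8} D(X)={1,2,4,6,7,8}: U {1,2,3,4,5,8}->{1,2,3,4,5}; X {1,2,4,6,7,8}->{2,4,6,7,8}
Constraint 2 (V < X) on D(V)={4,6,7,8} D(X)={2,4,6,7,8}: V {4,6,7,8}->{4,6,7}; X {2,4,6,7,8}->{6,7,8}
So after constraint 2: D(X)={6,7,8}, size = 3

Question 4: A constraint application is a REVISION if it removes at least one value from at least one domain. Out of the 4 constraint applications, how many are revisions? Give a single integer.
Answer: 2

Derivation:
Constraint 1 (U < X) on D(U)={1,2,3,4,5,8} D(X)={1,2,4,6,7,8}: U {1,2,3,4,5,8}->{1,2,3,4,5}; X {1,2,4,6,7,8}->{2,4,6,7,8} => REVISION
Constraint 2 (V < X) on D(V)={4,6,7,8} D(X)={2,4,6,7,8}: V {4,6,7,8}->{4,6,7}; X {2,4,6,7,8}->{6,7,8} => REVISION
Constraint 3 (V != X) on D(V)={4,6,7} D(X)={6,7,8}: no change => not a revision
Constraint 4 (U != V) on D(U)={1,2,3,4,5} D(V)={4,6,7}: no change => not a revision
Total revisions = 2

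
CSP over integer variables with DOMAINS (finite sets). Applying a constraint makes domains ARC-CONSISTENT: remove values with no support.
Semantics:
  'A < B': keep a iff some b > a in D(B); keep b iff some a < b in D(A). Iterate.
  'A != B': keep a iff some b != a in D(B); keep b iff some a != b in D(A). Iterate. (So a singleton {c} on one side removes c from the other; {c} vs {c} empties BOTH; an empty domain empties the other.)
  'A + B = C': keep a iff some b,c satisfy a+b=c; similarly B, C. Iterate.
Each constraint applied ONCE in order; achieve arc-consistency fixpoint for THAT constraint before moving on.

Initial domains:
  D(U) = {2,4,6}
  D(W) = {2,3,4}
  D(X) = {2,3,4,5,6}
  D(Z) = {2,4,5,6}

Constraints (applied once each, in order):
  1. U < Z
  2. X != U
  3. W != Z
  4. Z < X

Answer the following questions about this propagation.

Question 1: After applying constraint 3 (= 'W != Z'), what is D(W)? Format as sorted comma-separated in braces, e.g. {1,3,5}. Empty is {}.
Answer: {2,3,4}

Derivation:
Constraint 1 (U < Z) on D(U)={2,4,6} D(Z)={2,4,5,6}: U {2,4,6}->{2,4}; Z {2,4,5,6}->{4,5,6}
Constraint 2 (X != U) on D(X)={2,3,4,5,6} D(U)={2,4}: no change
Constraint 3 (W != Z) on D(W)={2,3,4} D(Z)={4,5,6}: no change
So after constraint 3: D(W) = {2,3,4}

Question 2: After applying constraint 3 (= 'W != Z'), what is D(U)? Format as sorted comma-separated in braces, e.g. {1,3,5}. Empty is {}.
Answer: {2,4}

Derivation:
Constraint 1 (U < Z) on D(U)={2,4,6} D(Z)={2,4,5,6}: U {2,4,6}->{2,4}; Z {2,4,5,6}->{4,5,6}
Constraint 2 (X != U) on D(X)={2,3,4,5,6} D(U)={2,4}: no change
Constraint 3 (W != Z) on D(W)={2,3,4} D(Z)={4,5,6}: no change
So after constraint 3: D(U) = {2,4}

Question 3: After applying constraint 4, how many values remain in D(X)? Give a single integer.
Answer: 2

Derivation:
Constraint 1 (U < Z) on D(U)={2,4,6} D(Z)={2,4,5,6}: U {2,4,6}->{2,4}; Z {2,4,5,6}->{4,5,6}
Constraint 2 (X != U) on D(X)={2,3,4,5,6} D(U)={2,4}: no change
Constraint 3 (W != Z) on D(W)={2,3,4} D(Z)={4,5,6}: no change
Constraint 4 (Z < X) on D(Z)={4,5,6} D(X)={2,3,4,5,6}: Z {4,5,6}->{4,5}; X {2,3,4,5,6}->{5,6}
So after constraint 4: D(X)={5,6}, size = 2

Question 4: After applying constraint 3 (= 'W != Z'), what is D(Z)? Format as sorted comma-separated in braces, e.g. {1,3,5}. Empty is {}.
Answer: {4,5,6}

Derivation:
Constraint 1 (U < Z) on D(U)={2,4,6} D(Z)={2,4,5,6}: U {2,4,6}->{2,4}; Z {2,4,5,6}->{4,5,6}
Constraint 2 (X != U) on D(X)={2,3,4,5,6} D(U)={2,4}: no change
Constraint 3 (W != Z) on D(W)={2,3,4} D(Z)={4,5,6}: no change
So after constraint 3: D(Z) = {4,5,6}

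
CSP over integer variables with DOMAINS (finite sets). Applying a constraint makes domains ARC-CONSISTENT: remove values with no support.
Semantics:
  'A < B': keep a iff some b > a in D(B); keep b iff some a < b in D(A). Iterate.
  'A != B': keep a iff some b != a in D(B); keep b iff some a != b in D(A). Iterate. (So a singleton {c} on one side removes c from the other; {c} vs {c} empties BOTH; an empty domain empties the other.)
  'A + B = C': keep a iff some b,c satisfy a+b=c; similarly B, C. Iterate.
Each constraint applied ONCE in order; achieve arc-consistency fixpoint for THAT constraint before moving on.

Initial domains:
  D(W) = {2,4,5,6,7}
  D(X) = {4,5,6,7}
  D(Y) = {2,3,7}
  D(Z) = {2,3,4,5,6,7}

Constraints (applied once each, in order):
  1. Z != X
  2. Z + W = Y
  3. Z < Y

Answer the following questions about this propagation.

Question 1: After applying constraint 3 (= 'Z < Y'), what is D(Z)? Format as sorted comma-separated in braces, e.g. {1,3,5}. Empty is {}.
Answer: {2,3,5}

Derivation:
Constraint 1 (Z != X) on D(Z)={2,3,4,5,6,7} D(X)={4,5,6,7}: no change
Constraint 2 (Z + W = Y) on D(Z)={2,3,4,5,6,7} D(W)={2,4,5,6,7} D(Y)={2,3,7}: Z {2,3,4,5,6,7}->{2,3,5}; W {2,4,5,6,7}->{2,4,5}; Y {2,3,7}->{7}
Constraint 3 (Z < Y) on D(Z)={2,3,5} D(Y)={7}: no change
So after constraint 3: D(Z) = {2,3,5}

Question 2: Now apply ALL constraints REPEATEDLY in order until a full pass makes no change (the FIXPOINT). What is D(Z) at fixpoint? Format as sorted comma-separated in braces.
pass 0 (initial): D(Z)={2,3,4,5,6,7}
pass 1: W {2,4,5,6,7}->{2,4,5}; Y {2,3,7}->{7}; Z {2,3,4,5,6,7}->{2,3,5}
pass 2: no change
Fixpoint after 2 passes: D(Z) = {2,3,5}

Answer: {2,3,5}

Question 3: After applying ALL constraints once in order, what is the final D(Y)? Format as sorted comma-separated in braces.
Answer: {7}

Derivation:
Constraint 1 (Z != X) on D(Z)={2,3,4,5,6,7} D(X)={4,5,6,7}: no change
Constraint 2 (Z + W = Y) on D(Z)={2,3,4,5,6,7} D(W)={2,4,5,6,7} D(Y)={2,3,7}: Z {2,3,4,5,6,7}->{2,3,5}; W {2,4,5,6,7}->{2,4,5}; Y {2,3,7}->{7}
Constraint 3 (Z < Y) on D(Z)={2,3,5} D(Y)={7}: no change
So after all 3 constraints: D(Y) = {7}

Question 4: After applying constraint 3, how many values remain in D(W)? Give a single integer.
Constraint 1 (Z != X) on D(Z)={2,3,4,5,6,7} D(X)={4,5,6,7}: no change
Constraint 2 (Z + W = Y) on D(Z)={2,3,4,5,6,7} D(W)={2,4,5,6,7} D(Y)={2,3,7}: Z {2,3,4,5,6,7}->{2,3,5}; W {2,4,5,6,7}->{2,4,5}; Y {2,3,7}->{7}
Constraint 3 (Z < Y) on D(Z)={2,3,5} D(Y)={7}: no change
So after constraint 3: D(W)={2,4,5}, size = 3

Answer: 3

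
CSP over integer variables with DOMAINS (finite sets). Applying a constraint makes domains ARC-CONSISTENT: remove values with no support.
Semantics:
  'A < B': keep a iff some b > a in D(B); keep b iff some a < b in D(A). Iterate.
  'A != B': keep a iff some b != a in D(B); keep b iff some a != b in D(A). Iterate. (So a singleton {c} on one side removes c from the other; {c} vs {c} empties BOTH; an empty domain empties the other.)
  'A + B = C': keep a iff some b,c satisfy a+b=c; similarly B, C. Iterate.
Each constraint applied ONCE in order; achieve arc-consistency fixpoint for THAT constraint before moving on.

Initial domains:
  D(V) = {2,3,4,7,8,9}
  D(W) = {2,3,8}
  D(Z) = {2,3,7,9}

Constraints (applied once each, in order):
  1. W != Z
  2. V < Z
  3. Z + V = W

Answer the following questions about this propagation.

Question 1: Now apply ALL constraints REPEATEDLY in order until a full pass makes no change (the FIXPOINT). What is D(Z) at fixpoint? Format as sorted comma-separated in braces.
pass 0 (initial): D(Z)={2,3,7,9}
pass 1: V {2,3,4,7,8,9}->{}; W {2,3,8}->{}; Z {2,3,7,9}->{}
pass 2: no change
Fixpoint after 2 passes: D(Z) = {}

Answer: {}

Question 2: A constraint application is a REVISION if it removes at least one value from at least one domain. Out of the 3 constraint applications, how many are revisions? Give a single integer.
Answer: 2

Derivation:
Constraint 1 (W != Z) on D(W)={2,3,8} D(Z)={2,3,7,9}: no change => not a revision
Constraint 2 (V < Z) on D(V)={2,3,4,7,8,9} D(Z)={2,3,7,9}: V {2,3,4,7,8,9}->{2,3,4,7,8}; Z {2,3,7,9}->{3,7,9} => REVISION
Constraint 3 (Z + V = W) on D(Z)={3,7,9} D(V)={2,3,4,7,8} D(W)={2,3,8}: Z {3,7,9}->{}; V {2,3,4,7,8}->{}; W {2,3,8}->{} => REVISION
Total revisions = 2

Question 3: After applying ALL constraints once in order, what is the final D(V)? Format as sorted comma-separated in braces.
Constraint 1 (W != Z) on D(W)={2,3,8} D(Z)={2,3,7,9}: no change
Constraint 2 (V < Z) on D(V)={2,3,4,7,8,9} D(Z)={2,3,7,9}: V {2,3,4,7,8,9}->{2,3,4,7,8}; Z {2,3,7,9}->{3,7,9}
Constraint 3 (Z + V = W) on D(Z)={3,7,9} D(V)={2,3,4,7,8} D(W)={2,3,8}: Z {3,7,9}->{}; V {2,3,4,7,8}->{}; W {2,3,8}->{}
So after all 3 constraints: D(V) = {}

Answer: {}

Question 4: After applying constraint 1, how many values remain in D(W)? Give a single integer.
Constraint 1 (W != Z) on D(W)={2,3,8} D(Z)={2,3,7,9}: no change
So after constraint 1: D(W)={2,3,8}, size = 3

Answer: 3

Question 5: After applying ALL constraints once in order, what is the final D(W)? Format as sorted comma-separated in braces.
Constraint 1 (W != Z) on D(W)={2,3,8} D(Z)={2,3,7,9}: no change
Constraint 2 (V < Z) on D(V)={2,3,4,7,8,9} D(Z)={2,3,7,9}: V {2,3,4,7,8,9}->{2,3,4,7,8}; Z {2,3,7,9}->{3,7,9}
Constraint 3 (Z + V = W) on D(Z)={3,7,9} D(V)={2,3,4,7,8} D(W)={2,3,8}: Z {3,7,9}->{}; V {2,3,4,7,8}->{}; W {2,3,8}->{}
So after all 3 constraints: D(W) = {}

Answer: {}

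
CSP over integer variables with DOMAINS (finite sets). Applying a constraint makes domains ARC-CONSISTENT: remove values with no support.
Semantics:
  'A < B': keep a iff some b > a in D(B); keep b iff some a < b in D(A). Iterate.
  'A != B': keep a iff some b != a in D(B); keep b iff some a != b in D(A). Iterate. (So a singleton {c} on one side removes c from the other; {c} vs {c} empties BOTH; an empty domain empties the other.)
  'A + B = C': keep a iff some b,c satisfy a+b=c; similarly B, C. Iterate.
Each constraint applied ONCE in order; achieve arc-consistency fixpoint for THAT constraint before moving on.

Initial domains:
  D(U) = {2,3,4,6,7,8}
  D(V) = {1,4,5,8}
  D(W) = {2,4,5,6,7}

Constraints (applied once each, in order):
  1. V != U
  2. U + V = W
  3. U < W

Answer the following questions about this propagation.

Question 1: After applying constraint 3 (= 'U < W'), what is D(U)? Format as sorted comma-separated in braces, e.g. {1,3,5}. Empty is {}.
Answer: {2,3,4,6}

Derivation:
Constraint 1 (V != U) on D(V)={1,4,5,8} D(U)={2,3,4,6,7,8}: no change
Constraint 2 (U + V = W) on D(U)={2,3,4,6,7,8} D(V)={1,4,5,8} D(W)={2,4,5,6,7}: U {2,3,4,6,7,8}->{2,3,4,6}; V {1,4,5,8}->{1,4,5}; W {2,4,5,6,7}->{4,5,6,7}
Constraint 3 (U < W) on D(U)={2,3,4,6} D(W)={4,5,6,7}: no change
So after constraint 3: D(U) = {2,3,4,6}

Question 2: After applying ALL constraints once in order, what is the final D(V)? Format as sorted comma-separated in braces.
Answer: {1,4,5}

Derivation:
Constraint 1 (V != U) on D(V)={1,4,5,8} D(U)={2,3,4,6,7,8}: no change
Constraint 2 (U + V = W) on D(U)={2,3,4,6,7,8} D(V)={1,4,5,8} D(W)={2,4,5,6,7}: U {2,3,4,6,7,8}->{2,3,4,6}; V {1,4,5,8}->{1,4,5}; W {2,4,5,6,7}->{4,5,6,7}
Constraint 3 (U < W) on D(U)={2,3,4,6} D(W)={4,5,6,7}: no change
So after all 3 constraints: D(V) = {1,4,5}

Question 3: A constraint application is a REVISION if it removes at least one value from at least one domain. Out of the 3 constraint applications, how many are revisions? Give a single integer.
Constraint 1 (V != U) on D(V)={1,4,5,8} D(U)={2,3,4,6,7,8}: no change => not a revision
Constraint 2 (U + V = W) on D(U)={2,3,4,6,7,8} D(V)={1,4,5,8} D(W)={2,4,5,6,7}: U {2,3,4,6,7,8}->{2,3,4,6}; V {1,4,5,8}->{1,4,5}; W {2,4,5,6,7}->{4,5,6,7} => REVISION
Constraint 3 (U < W) on D(U)={2,3,4,6} D(W)={4,5,6,7}: no change => not a revision
Total revisions = 1

Answer: 1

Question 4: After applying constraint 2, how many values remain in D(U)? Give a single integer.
Answer: 4

Derivation:
Constraint 1 (V != U) on D(V)={1,4,5,8} D(U)={2,3,4,6,7,8}: no change
Constraint 2 (U + V = W) on D(U)={2,3,4,6,7,8} D(V)={1,4,5,8} D(W)={2,4,5,6,7}: U {2,3,4,6,7,8}->{2,3,4,6}; V {1,4,5,8}->{1,4,5}; W {2,4,5,6,7}->{4,5,6,7}
So after constraint 2: D(U)={2,3,4,6}, size = 4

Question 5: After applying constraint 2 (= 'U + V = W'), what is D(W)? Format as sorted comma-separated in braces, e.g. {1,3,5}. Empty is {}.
Constraint 1 (V != U) on D(V)={1,4,5,8} D(U)={2,3,4,6,7,8}: no change
Constraint 2 (U + V = W) on D(U)={2,3,4,6,7,8} D(V)={1,4,5,8} D(W)={2,4,5,6,7}: U {2,3,4,6,7,8}->{2,3,4,6}; V {1,4,5,8}->{1,4,5}; W {2,4,5,6,7}->{4,5,6,7}
So after constraint 2: D(W) = {4,5,6,7}

Answer: {4,5,6,7}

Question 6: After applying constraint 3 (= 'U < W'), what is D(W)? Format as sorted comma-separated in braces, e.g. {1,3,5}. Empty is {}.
Constraint 1 (V != U) on D(V)={1,4,5,8} D(U)={2,3,4,6,7,8}: no change
Constraint 2 (U + V = W) on D(U)={2,3,4,6,7,8} D(V)={1,4,5,8} D(W)={2,4,5,6,7}: U {2,3,4,6,7,8}->{2,3,4,6}; V {1,4,5,8}->{1,4,5}; W {2,4,5,6,7}->{4,5,6,7}
Constraint 3 (U < W) on D(U)={2,3,4,6} D(W)={4,5,6,7}: no change
So after constraint 3: D(W) = {4,5,6,7}

Answer: {4,5,6,7}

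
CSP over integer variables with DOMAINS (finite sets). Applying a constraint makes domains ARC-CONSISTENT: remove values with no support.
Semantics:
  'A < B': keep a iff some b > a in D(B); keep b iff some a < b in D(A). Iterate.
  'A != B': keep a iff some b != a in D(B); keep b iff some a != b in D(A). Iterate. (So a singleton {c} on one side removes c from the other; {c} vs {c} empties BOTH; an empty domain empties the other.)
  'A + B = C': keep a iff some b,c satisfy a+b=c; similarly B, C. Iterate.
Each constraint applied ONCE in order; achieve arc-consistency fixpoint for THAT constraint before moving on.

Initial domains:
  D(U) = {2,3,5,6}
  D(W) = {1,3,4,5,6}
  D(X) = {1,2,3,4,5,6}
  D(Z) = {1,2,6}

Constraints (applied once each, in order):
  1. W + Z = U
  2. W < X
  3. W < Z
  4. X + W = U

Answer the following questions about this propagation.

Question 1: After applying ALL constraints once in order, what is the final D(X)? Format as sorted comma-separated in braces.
Answer: {2,4,5}

Derivation:
Constraint 1 (W + Z = U) on D(W)={1,3,4,5,6} D(Z)={1,2,6} D(U)={2,3,5,6}: W {1,3,4,5,6}->{1,3,4,5}; Z {1,2,6}->{1,2}
Constraint 2 (W < X) on D(W)={1,3,4,5} D(X)={1,2,3,4,5,6}: X {1,2,3,4,5,6}->{2,3,4,5,6}
Constraint 3 (W < Z) on D(W)={1,3,4,5} D(Z)={1,2}: W {1,3,4,5}->{1}; Z {1,2}->{2}
Constraint 4 (X + W = U) on D(X)={2,3,4,5,6} D(W)={1} D(U)={2,3,5,6}: X {2,3,4,5,6}->{2,4,5}; U {2,3,5,6}->{3,5,6}
So after all 4 constraints: D(X) = {2,4,5}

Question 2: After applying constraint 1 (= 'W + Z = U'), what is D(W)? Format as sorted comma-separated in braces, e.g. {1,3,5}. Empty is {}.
Constraint 1 (W + Z = U) on D(W)={1,3,4,5,6} D(Z)={1,2,6} D(U)={2,3,5,6}: W {1,3,4,5,6}->{1,3,4,5}; Z {1,2,6}->{1,2}
So after constraint 1: D(W) = {1,3,4,5}

Answer: {1,3,4,5}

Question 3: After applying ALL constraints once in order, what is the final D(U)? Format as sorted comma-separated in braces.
Constraint 1 (W + Z = U) on D(W)={1,3,4,5,6} D(Z)={1,2,6} D(U)={2,3,5,6}: W {1,3,4,5,6}->{1,3,4,5}; Z {1,2,6}->{1,2}
Constraint 2 (W < X) on D(W)={1,3,4,5} D(X)={1,2,3,4,5,6}: X {1,2,3,4,5,6}->{2,3,4,5,6}
Constraint 3 (W < Z) on D(W)={1,3,4,5} D(Z)={1,2}: W {1,3,4,5}->{1}; Z {1,2}->{2}
Constraint 4 (X + W = U) on D(X)={2,3,4,5,6} D(W)={1} D(U)={2,3,5,6}: X {2,3,4,5,6}->{2,4,5}; U {2,3,5,6}->{3,5,6}
So after all 4 constraints: D(U) = {3,5,6}

Answer: {3,5,6}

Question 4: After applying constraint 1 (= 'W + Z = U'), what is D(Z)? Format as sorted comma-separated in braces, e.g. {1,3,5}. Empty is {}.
Constraint 1 (W + Z = U) on D(W)={1,3,4,5,6} D(Z)={1,2,6} D(U)={2,3,5,6}: W {1,3,4,5,6}->{1,3,4,5}; Z {1,2,6}->{1,2}
So after constraint 1: D(Z) = {1,2}

Answer: {1,2}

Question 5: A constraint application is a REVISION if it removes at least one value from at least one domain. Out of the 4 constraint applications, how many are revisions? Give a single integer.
Constraint 1 (W + Z = U) on D(W)={1,3,4,5,6} D(Z)={1,2,6} D(U)={2,3,5,6}: W {1,3,4,5,6}->{1,3,4,5}; Z {1,2,6}->{1,2} => REVISION
Constraint 2 (W < X) on D(W)={1,3,4,5} D(X)={1,2,3,4,5,6}: X {1,2,3,4,5,6}->{2,3,4,5,6} => REVISION
Constraint 3 (W < Z) on D(W)={1,3,4,5} D(Z)={1,2}: W {1,3,4,5}->{1}; Z {1,2}->{2} => REVISION
Constraint 4 (X + W = U) on D(X)={2,3,4,5,6} D(W)={1} D(U)={2,3,5,6}: X {2,3,4,5,6}->{2,4,5}; U {2,3,5,6}->{3,5,6} => REVISION
Total revisions = 4

Answer: 4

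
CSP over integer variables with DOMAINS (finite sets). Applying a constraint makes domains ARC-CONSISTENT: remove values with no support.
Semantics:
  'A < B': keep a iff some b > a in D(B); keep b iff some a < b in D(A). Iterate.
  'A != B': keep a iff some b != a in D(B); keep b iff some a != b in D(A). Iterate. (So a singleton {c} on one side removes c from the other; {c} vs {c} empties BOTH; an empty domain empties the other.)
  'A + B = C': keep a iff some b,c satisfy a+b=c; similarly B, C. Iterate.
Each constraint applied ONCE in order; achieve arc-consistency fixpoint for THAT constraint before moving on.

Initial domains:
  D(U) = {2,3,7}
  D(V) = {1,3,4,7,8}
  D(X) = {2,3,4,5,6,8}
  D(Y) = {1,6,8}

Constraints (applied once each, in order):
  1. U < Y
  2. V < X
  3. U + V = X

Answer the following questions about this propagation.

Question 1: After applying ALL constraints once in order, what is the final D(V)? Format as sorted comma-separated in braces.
Constraint 1 (U < Y) on D(U)={2,3,7} D(Y)={1,6,8}: Y {1,6,8}->{6,8}
Constraint 2 (V < X) on D(V)={1,3,4,7,8} D(X)={2,3,4,5,6,8}: V {1,3,4,7,8}->{1,3,4,7}
Constraint 3 (U + V = X) on D(U)={2,3,7} D(V)={1,3,4,7} D(X)={2,3,4,5,6,8}: V {1,3,4,7}->{1,3,4}; X {2,3,4,5,6,8}->{3,4,5,6,8}
So after all 3 constraints: D(V) = {1,3,4}

Answer: {1,3,4}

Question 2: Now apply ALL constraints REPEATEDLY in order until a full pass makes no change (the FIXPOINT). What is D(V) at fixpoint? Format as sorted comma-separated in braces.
pass 0 (initial): D(V)={1,3,4,7,8}
pass 1: V {1,3,4,7,8}->{1,3,4}; X {2,3,4,5,6,8}->{3,4,5,6,8}; Y {1,6,8}->{6,8}
pass 2: no change
Fixpoint after 2 passes: D(V) = {1,3,4}

Answer: {1,3,4}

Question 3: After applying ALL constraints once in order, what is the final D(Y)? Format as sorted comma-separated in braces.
Answer: {6,8}

Derivation:
Constraint 1 (U < Y) on D(U)={2,3,7} D(Y)={1,6,8}: Y {1,6,8}->{6,8}
Constraint 2 (V < X) on D(V)={1,3,4,7,8} D(X)={2,3,4,5,6,8}: V {1,3,4,7,8}->{1,3,4,7}
Constraint 3 (U + V = X) on D(U)={2,3,7} D(V)={1,3,4,7} D(X)={2,3,4,5,6,8}: V {1,3,4,7}->{1,3,4}; X {2,3,4,5,6,8}->{3,4,5,6,8}
So after all 3 constraints: D(Y) = {6,8}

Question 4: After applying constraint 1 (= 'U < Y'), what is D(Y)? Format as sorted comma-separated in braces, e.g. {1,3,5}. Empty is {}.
Answer: {6,8}

Derivation:
Constraint 1 (U < Y) on D(U)={2,3,7} D(Y)={1,6,8}: Y {1,6,8}->{6,8}
So after constraint 1: D(Y) = {6,8}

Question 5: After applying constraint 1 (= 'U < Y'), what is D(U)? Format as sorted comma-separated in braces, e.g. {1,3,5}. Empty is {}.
Answer: {2,3,7}

Derivation:
Constraint 1 (U < Y) on D(U)={2,3,7} D(Y)={1,6,8}: Y {1,6,8}->{6,8}
So after constraint 1: D(U) = {2,3,7}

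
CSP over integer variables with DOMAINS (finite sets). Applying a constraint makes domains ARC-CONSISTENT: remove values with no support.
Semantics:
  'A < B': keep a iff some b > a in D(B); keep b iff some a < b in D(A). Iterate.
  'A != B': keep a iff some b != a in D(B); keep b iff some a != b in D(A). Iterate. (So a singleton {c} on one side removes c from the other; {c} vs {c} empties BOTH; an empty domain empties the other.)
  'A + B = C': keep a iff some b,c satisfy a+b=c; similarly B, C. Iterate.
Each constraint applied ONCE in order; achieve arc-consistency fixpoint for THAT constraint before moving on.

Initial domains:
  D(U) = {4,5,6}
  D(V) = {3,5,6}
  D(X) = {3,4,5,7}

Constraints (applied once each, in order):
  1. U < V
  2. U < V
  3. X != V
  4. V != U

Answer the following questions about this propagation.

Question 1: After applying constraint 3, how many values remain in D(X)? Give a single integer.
Constraint 1 (U < V) on D(U)={4,5,6} D(V)={3,5,6}: U {4,5,6}->{4,5}; V {3,5,6}->{5,6}
Constraint 2 (U < V) on D(U)={4,5} D(V)={5,6}: no change
Constraint 3 (X != V) on D(X)={3,4,5,7} D(V)={5,6}: no change
So after constraint 3: D(X)={3,4,5,7}, size = 4

Answer: 4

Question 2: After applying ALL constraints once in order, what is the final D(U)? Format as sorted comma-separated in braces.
Constraint 1 (U < V) on D(U)={4,5,6} D(V)={3,5,6}: U {4,5,6}->{4,5}; V {3,5,6}->{5,6}
Constraint 2 (U < V) on D(U)={4,5} D(V)={5,6}: no change
Constraint 3 (X != V) on D(X)={3,4,5,7} D(V)={5,6}: no change
Constraint 4 (V != U) on D(V)={5,6} D(U)={4,5}: no change
So after all 4 constraints: D(U) = {4,5}

Answer: {4,5}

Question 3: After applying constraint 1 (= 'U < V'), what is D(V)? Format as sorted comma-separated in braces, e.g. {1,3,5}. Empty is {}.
Constraint 1 (U < V) on D(U)={4,5,6} D(V)={3,5,6}: U {4,5,6}->{4,5}; V {3,5,6}->{5,6}
So after constraint 1: D(V) = {5,6}

Answer: {5,6}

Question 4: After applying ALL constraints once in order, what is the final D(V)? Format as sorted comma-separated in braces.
Constraint 1 (U < V) on D(U)={4,5,6} D(V)={3,5,6}: U {4,5,6}->{4,5}; V {3,5,6}->{5,6}
Constraint 2 (U < V) on D(U)={4,5} D(V)={5,6}: no change
Constraint 3 (X != V) on D(X)={3,4,5,7} D(V)={5,6}: no change
Constraint 4 (V != U) on D(V)={5,6} D(U)={4,5}: no change
So after all 4 constraints: D(V) = {5,6}

Answer: {5,6}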